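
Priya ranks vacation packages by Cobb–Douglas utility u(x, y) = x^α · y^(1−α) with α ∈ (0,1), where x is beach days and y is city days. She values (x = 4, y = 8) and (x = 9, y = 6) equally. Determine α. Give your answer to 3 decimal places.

α ≈ 0.262

Indifference: 4^α · 8^(1−α) = 9^α · 6^(1−α).
Taking logs: α·ln 4 + (1−α)·ln 8 = α·ln 9 + (1−α)·ln 6, i.e. α·-0.810930 = (1−α)·-0.287682.
So α/(1−α) = (-0.287682)/(-0.810930) = 0.354756, and α = 0.354756/1.354756 ≈ 0.262.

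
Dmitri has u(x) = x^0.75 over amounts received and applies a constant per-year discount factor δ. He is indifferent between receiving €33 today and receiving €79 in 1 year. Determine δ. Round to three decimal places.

Indifference means u(33) = δ · u(79), so δ = u(33)/u(79).
With u(x) = x^0.75: δ = 33^0.75/79^0.75 = (33/79)^0.75 = 0.51960.

δ ≈ 0.520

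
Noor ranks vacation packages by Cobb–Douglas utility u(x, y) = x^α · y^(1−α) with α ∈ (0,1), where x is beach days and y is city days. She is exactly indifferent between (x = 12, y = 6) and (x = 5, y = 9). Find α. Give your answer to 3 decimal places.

Indifference: 12^α · 6^(1−α) = 5^α · 9^(1−α).
(12/5)^α = (9/6)^(1−α); take logs: α·ln(12/5) = (1−α)·ln(9/6), i.e. α·0.875469 = (1−α)·0.405465.
Thus α·(1.280934) = 0.405465, so α = 0.405465/1.280934 ≈ 0.317.

α ≈ 0.317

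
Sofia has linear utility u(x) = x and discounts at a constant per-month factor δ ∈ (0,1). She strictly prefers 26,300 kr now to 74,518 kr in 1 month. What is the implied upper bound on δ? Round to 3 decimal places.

δ < 0.353

Under u(x) = x this choice says 26300 > δ·74518.
Dividing through by 74518 gives δ < 0.35293.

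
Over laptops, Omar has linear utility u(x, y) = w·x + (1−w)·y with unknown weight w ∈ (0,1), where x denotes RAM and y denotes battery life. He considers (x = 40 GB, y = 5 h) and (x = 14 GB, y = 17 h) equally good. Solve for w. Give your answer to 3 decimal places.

u(40,5) = u(14,17) means w·40 + (1−w)·5 = w·14 + (1−w)·17.
Rearranging, 26·w − 12·(1−w) = 0.
The marginal rate of substitution is 12/26, so w = 12/(26+12) = 0.316.

w = 0.316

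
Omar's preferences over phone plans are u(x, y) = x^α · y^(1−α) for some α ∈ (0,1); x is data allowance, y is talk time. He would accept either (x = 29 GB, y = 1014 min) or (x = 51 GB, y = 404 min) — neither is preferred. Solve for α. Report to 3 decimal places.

α ≈ 0.620

The Cobb–Douglas utilities coincide, so 29^α·1014^(1−α) = 51^α·404^(1−α).
(29/51)^α = (404/1014)^(1−α); take logs: α·ln(29/51) = (1−α)·ln(404/1014), i.e. α·-0.564530 = (1−α)·-0.920243.
So α/(1−α) = (-0.920243)/(-0.564530) = 1.630105, and α = 1.630105/2.630105 ≈ 0.620.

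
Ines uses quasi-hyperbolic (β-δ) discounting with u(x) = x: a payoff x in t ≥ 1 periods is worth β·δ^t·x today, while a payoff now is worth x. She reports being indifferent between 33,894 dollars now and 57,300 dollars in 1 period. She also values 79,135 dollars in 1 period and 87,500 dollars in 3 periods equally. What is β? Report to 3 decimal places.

The second indifference involves only future payoffs, so β cancels: β·δ^1·79135 = β·δ^3·87500, giving δ^2 = 79135/87500 = 0.90440, so δ = 0.95100.
Substituting δ into 33894 = β·δ·57300: β = 33894/(54492.270) ≈ 0.622.

β ≈ 0.622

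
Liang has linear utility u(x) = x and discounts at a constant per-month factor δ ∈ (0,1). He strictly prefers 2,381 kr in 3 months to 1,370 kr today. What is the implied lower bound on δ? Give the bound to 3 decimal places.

δ > 0.832

Comparing present values: 1370 < δ^3·2381.
Dividing by 2381: δ^3 > 0.57539. Both sides are positive, so the cube root keeps the direction.
δ > 0.57539^(1/3) = 0.832.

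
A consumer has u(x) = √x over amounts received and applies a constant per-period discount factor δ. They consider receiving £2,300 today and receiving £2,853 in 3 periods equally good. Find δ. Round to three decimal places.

δ ≈ 0.965

Indifference means u(2300) = δ^3 · u(2853), so δ^3 = u(2300)/u(2853).
With u(x) = √x: δ^3 = √2300/√2853 = √(2300/2853) = 0.89787.
Taking the cube root: δ = 0.89787^(1/3) ≈ 0.965.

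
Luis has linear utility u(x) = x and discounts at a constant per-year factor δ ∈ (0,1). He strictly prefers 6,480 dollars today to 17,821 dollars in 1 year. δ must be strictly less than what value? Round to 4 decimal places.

δ < 0.3636

The preference means 6480 > δ·17821.
Dividing through by 17821 gives δ < 0.36362.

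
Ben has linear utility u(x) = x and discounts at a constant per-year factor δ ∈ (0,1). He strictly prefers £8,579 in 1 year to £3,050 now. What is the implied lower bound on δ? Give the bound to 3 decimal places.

δ > 0.356

Comparing present values: 3050 < δ·8579.
Dividing through by 8579 gives δ > 0.35552.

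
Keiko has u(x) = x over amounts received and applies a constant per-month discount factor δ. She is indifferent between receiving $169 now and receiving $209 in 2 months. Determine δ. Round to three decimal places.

Indifference means u(169) = δ^2 · u(209), so δ^2 = u(169)/u(209).
With u(x) = x: δ^2 = 169/209 = 0.80861.
Taking the square root: δ = 0.80861^(1/2) ≈ 0.899.

δ ≈ 0.899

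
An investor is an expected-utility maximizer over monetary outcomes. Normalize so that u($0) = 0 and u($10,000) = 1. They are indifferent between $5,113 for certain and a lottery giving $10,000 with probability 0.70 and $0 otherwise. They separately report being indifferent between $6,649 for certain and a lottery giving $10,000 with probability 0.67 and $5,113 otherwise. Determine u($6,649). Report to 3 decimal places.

The first gamble pins u($5,113): it must equal 0.70·1 + 0.30·0 = 0.70.
The second indifference gives u($6,649) = 0.67·u($10,000) + 0.33·u($5,113) = 0.67·1.00 + 0.33·0.70 = 0.9010.

0.901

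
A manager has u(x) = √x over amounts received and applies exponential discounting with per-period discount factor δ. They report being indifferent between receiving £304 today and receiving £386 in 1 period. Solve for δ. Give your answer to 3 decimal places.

The payoff in 1 period is discounted by δ, so u(304) = δ·u(386) and δ = u(304)/u(386).
With u(x) = √x: δ = √304/√386 = √(304/386) = 0.88745.

δ ≈ 0.887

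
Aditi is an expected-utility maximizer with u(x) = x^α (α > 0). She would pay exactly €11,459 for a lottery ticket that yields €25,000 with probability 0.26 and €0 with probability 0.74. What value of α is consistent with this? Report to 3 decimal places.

Since u(0) = 0, the lottery's EU is 0.26·25000^α.
Equating: 11459^α = 0.26·25000^α, i.e. 0.4584^α = 0.26.
Take logs: α = ln 0.26 / ln(11459/25000) ≈ 1.72680.

α ≈ 1.727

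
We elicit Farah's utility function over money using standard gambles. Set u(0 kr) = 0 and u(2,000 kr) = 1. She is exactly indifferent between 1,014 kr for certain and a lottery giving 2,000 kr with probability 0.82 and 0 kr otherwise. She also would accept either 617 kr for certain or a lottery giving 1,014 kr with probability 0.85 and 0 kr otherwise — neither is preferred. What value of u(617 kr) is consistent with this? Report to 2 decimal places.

0.70

The first gamble pins u(1,014 kr): it must equal 0.82·1 + 0.18·0 = 0.82.
Chaining: u(617 kr) = 0.85·0.82 + 0.15·0.00 = 0.6970.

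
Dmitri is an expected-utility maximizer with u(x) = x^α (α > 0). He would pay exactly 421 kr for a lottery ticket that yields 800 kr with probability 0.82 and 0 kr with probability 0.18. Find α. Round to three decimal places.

α ≈ 0.309

Since u(0) = 0, the lottery's EU is 0.82·800^α.
Equating: 421^α = 0.82·800^α, i.e. 0.5262^α = 0.82.
Taking logs: α·ln(421/800) = ln(0.82), so α = -0.198451 / -0.641979 ≈ 0.309.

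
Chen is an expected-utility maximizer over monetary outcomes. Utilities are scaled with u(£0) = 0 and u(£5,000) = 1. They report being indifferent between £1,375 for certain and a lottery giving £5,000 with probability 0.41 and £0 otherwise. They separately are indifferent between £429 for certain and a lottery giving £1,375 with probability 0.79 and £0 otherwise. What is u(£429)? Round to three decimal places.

0.324

From the first indifference, u(£1,375) = 0.41·u(£5,000) + 0.59·u(£0) = 0.41·1 + 0.59·0 = 0.41.
Then u(£429) = 0.79·u(£1,375) + 0.21·u(£0) = 0.79·0.41 + 0.21·0.00 = 0.3239.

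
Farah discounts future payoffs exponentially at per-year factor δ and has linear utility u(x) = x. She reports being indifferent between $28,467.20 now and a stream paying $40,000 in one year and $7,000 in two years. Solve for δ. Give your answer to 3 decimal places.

δ ≈ 0.640

Equating present values: 28467.20 = 40000δ + 7000δ².
So 7000δ² + 40000δ − 28467.20 = 0.
The positive root is δ = [−40000 + √(40000² + 4·7000·28467.20)] / (2·7000) = (−40000 + 48960.000)/14000 ≈ 0.640.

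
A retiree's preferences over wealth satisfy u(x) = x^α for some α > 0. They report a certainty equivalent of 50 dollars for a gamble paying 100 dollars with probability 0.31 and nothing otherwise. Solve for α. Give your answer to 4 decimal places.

α ≈ 1.6897

EU(lottery) = 0.31·100^α + 0.69·0 = 0.31·100^α.
Setting u(50) equal to that: 50^α = 0.31·100^α ⇒ (50/100)^α = 0.31.
α = ln(0.31) / ln(50/100) = -1.1711830/-0.6931472 ≈ 1.6897.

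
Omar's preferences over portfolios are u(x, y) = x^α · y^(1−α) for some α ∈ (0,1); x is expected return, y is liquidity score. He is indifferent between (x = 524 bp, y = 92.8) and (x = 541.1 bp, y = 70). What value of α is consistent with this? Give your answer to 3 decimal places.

α ≈ 0.898

The Cobb–Douglas utilities coincide, so 524^α·92.8^(1−α) = 541.1^α·70^(1−α).
(524/541.1)^α = (70/92.8)^(1−α); take logs: α·ln(524/541.1) = (1−α)·ln(70/92.8), i.e. α·-0.032112 = (1−α)·-0.281951.
Thus α·(-0.314063) = -0.281951, so α = -0.281951/-0.314063 ≈ 0.898.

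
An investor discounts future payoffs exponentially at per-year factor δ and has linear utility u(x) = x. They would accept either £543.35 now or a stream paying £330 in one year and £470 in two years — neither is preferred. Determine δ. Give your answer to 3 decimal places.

δ ≈ 0.780

The stream is worth 330δ + 470δ² today, so 330δ + 470δ² = 543.35.
That is, 470δ² + 330δ − 543.35 = 0, a quadratic in δ.
δ = (−330 + √(330² + 4·470·543.35)) / (2·470) = (−330 + √1130398.00) / 940 ≈ 0.780.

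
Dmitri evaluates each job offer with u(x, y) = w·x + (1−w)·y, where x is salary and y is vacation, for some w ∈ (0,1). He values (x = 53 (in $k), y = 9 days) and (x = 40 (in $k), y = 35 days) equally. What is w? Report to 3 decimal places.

w = 0.667

Equating utilities: w·53 + (1−w)·9 = w·40 + (1−w)·35.
Rearranging, 13·w − 26·(1−w) = 0.
So w/(1−w) = 26/13 = 2.0000, giving w = 26/(13+26) = 0.667.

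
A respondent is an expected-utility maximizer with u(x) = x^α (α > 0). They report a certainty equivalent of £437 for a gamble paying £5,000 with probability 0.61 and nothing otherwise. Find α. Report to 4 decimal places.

Since u(0) = 0, the lottery's EU is 0.61·5000^α.
Setting u(437) equal to that: 437^α = 0.61·5000^α ⇒ (437/5000)^α = 0.61.
Take logs: α = ln 0.61 / ln(437/5000) ≈ 0.202808.

α ≈ 0.2028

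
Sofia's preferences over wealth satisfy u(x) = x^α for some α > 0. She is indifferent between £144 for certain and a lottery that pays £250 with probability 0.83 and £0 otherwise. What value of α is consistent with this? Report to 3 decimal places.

Since u(0) = 0, the lottery's EU is 0.83·250^α.
Indifference: 144^α = 0.83·250^α, so (144/250)^α = 0.83.
Taking logs: α·ln(144/250) = ln(0.83), so α = -0.186330 / -0.551648 ≈ 0.338.

α ≈ 0.338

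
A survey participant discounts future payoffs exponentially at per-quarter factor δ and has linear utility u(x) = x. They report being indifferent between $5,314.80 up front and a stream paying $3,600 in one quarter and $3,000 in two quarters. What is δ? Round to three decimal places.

δ ≈ 0.860

Equating present values: 5314.80 = 3600δ + 3000δ².
Rearranged: 3000δ² + 3600δ − 5314.80 = 0.
By the quadratic formula (taking the positive root), δ = (−3600 + √76737600.00) / 6000 ≈ 0.860.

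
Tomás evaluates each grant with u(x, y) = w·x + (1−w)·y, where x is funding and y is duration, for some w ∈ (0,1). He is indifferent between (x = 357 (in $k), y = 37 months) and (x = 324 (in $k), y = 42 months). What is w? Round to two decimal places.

w = 0.13

Indifference: w·357 + (1−w)·37 = w·324 + (1−w)·42.
w·(357−324) = (1−w)·(42−37), i.e. w·33 = (1−w)·5.
The marginal rate of substitution is 5/33, so w = 5/(33+5) = 0.13.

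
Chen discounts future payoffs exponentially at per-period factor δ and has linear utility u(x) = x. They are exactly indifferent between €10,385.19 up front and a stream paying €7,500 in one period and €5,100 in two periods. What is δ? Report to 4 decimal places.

δ ≈ 0.8700

Present value of the stream is 7500·δ + 5100·δ². Indifference gives 7500δ + 5100δ² = 10385.19.
So 5100δ² + 7500δ − 10385.19 = 0.
δ = (−7500 + √(7500² + 4·5100·10385.19)) / (2·5100) = (−7500 + √268107876.00) / 10200 ≈ 0.8700.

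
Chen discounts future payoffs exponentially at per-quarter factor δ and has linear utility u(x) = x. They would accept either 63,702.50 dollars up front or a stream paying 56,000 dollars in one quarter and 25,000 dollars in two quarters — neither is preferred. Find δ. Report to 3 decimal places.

δ ≈ 0.830

Equating present values: 63702.50 = 56000δ + 25000δ².
So 25000δ² + 56000δ − 63702.50 = 0.
By the quadratic formula (taking the positive root), δ = (−56000 + √9506250000.00) / 50000 ≈ 0.830.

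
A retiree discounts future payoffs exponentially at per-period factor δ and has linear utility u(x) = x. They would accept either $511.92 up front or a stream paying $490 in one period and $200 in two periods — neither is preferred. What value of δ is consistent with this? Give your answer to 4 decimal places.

The stream is worth 490δ + 200δ² today, so 490δ + 200δ² = 511.92.
Rearranged: 200δ² + 490δ − 511.92 = 0.
δ = (−490 + √(490² + 4·200·511.92)) / (2·200) = (−490 + √649636.00) / 400 ≈ 0.7900.

δ ≈ 0.7900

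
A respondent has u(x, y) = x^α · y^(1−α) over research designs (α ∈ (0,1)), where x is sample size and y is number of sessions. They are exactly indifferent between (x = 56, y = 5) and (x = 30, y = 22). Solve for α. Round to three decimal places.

α ≈ 0.704

Indifference: 56^α · 5^(1−α) = 30^α · 22^(1−α).
Rearrange to (56/30)^α = (22/5)^(1−α) and take logs: α·0.624154 = (1−α)·1.481605.
Thus α·(2.105759) = 1.481605, so α = 1.481605/2.105759 ≈ 0.704.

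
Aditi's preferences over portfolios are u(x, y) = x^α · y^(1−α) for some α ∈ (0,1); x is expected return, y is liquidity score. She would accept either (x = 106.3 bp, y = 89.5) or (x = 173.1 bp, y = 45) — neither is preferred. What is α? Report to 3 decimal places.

α ≈ 0.585

Indifference: 106.3^α · 89.5^(1−α) = 173.1^α · 45^(1−α).
Rearrange to (106.3/173.1)^α = (45/89.5)^(1−α) and take logs: α·-0.487604 = (1−α)·-0.687576.
Thus α·(-1.175180) = -0.687576, so α = -0.687576/-1.175180 ≈ 0.585.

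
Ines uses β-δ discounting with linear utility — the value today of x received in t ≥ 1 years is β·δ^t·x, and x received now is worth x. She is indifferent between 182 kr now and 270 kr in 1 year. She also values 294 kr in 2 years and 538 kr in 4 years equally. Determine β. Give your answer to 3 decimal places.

Both payoffs in the second observation are in the future, so β drops out: δ^2·294 = δ^4·538 ⇒ δ^2 = 294/538 = 0.54647, so δ = 0.73924.
The first indifference: 182 = β·δ·270, so β = 182/(δ·270) = 182/(0.73924·270) ≈ 0.912.

β ≈ 0.912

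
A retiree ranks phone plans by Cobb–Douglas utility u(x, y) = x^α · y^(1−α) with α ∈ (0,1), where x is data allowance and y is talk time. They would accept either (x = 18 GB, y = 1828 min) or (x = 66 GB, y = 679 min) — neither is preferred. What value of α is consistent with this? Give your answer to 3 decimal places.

α ≈ 0.433

Set the two utilities equal: 18^α·1828^(1−α) = 66^α·679^(1−α).
Rearrange to (18/66)^α = (679/1828)^(1−α) and take logs: α·-1.299283 = (1−α)·-0.990357.
With A = -1.299283 and B = -0.990357: α·A = (1−α)·B, so α = B/(A+B) = -0.990357/-2.289640 ≈ 0.433.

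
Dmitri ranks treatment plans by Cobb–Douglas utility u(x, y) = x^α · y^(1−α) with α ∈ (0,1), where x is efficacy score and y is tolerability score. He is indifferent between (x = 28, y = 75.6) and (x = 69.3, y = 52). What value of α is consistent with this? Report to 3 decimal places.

α ≈ 0.292

Set the two utilities equal: 28^α·75.6^(1−α) = 69.3^α·52^(1−α).
Rearrange to (28/69.3)^α = (52/75.6)^(1−α) and take logs: α·-0.906240 = (1−α)·-0.374213.
So α/(1−α) = (-0.374213)/(-0.906240) = 0.412929, and α = 0.412929/1.412929 ≈ 0.292.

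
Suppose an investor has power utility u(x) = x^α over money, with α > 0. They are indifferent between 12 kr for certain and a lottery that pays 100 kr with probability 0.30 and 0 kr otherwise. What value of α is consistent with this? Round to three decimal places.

α ≈ 0.568

The lottery's expected utility is 0.30·u(100) + 0.70·u(0) = 0.30·100^α (since u(0) = 0 for α > 0).
Setting u(12) equal to that: 12^α = 0.30·100^α ⇒ (12/100)^α = 0.30.
α = ln(0.30) / ln(12/100) = -1.203973/-2.120264 ≈ 0.568.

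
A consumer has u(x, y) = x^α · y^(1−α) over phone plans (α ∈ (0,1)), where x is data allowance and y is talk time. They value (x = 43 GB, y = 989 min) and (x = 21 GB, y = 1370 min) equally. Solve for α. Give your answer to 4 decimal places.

α ≈ 0.3126

Set the two utilities equal: 43^α·989^(1−α) = 21^α·1370^(1−α).
Rearrange to (43/21)^α = (1370/989)^(1−α) and take logs: α·0.7166777 = (1−α)·0.3258717.
So α/(1−α) = (0.3258717)/(0.7166777) = 0.4546977, and α = 0.4546977/1.4546977 ≈ 0.3126.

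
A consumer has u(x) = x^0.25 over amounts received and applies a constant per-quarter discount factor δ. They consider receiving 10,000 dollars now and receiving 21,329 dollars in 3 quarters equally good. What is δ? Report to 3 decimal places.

δ ≈ 0.939

The payoff in 3 quarters is discounted by δ^3, so u(10000) = δ^3·u(21329) and δ^3 = u(10000)/u(21329).
Since u(x) = x^0.25, δ^3 = (10000/21329)^0.25 = 0.46885^0.25 = 0.82748.
So δ = 0.82748^(1/3) ≈ 0.939.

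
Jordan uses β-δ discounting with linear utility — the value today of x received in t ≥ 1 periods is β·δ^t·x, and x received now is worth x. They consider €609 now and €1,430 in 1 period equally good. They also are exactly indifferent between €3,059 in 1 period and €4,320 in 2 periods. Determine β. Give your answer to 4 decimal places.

β ≈ 0.6014

The second indifference involves only future payoffs, so β cancels: β·δ^1·3059 = β·δ^2·4320, giving δ = 3059/4320 = 0.70810.
The first indifference: 609 = β·δ·1430, so β = 609/(δ·1430) = 609/(0.70810·1430) ≈ 0.6014.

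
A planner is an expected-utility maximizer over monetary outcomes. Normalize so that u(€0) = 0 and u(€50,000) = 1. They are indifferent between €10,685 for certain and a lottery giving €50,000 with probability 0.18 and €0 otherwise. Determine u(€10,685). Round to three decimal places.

0.180

By the standard-gamble method, u(€10,685) is just the indifference probability on the best outcome: 0.18.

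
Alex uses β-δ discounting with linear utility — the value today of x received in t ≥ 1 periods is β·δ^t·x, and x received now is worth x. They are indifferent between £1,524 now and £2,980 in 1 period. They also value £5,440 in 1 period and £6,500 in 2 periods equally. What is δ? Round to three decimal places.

δ ≈ 0.837

Both payoffs in the second observation are in the future, so β drops out: δ^1·5440 = δ^2·6500 ⇒ δ = 5440/6500 = 0.83692.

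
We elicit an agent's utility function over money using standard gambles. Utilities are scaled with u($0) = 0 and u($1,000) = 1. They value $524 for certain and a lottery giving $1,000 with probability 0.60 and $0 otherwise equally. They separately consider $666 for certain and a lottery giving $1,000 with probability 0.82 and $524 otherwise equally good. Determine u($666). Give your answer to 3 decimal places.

From the first indifference, u($524) = 0.60·u($1,000) + 0.40·u($0) = 0.60·1 + 0.40·0 = 0.60.
Chaining: u($666) = 0.82·1.00 + 0.18·0.60 = 0.9280.

0.928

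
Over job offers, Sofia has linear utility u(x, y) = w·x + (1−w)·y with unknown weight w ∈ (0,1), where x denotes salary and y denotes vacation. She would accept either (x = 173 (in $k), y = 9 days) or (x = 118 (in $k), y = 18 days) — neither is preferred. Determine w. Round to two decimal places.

w = 0.14

Indifference: w·173 + (1−w)·9 = w·118 + (1−w)·18.
Collecting terms: w·55 = (1−w)·9.
The marginal rate of substitution is 9/55, so w = 9/(55+9) = 0.14.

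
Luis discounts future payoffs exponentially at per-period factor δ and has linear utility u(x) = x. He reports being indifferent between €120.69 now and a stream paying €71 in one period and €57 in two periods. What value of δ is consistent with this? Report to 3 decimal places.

δ ≈ 0.960

Equating present values: 120.69 = 71δ + 57δ².
Rearranged: 57δ² + 71δ − 120.69 = 0.
The positive root is δ = [−71 + √(71² + 4·57·120.69)] / (2·57) = (−71 + 180.439)/114 ≈ 0.960.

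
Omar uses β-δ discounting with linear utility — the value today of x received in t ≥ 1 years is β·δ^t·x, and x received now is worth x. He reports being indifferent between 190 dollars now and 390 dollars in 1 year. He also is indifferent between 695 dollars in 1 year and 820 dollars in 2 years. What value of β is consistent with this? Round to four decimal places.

The second indifference involves only future payoffs, so β cancels: β·δ^1·695 = β·δ^2·820, giving δ = 695/820 = 0.84756.
Substituting δ into 190 = β·δ·390: β = 190/(330.549) ≈ 0.5748.

β ≈ 0.5748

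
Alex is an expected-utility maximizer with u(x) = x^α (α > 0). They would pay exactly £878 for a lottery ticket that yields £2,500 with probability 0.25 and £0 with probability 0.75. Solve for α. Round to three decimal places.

Since u(0) = 0, the lottery's EU is 0.25·2500^α.
Indifference: 878^α = 0.25·2500^α, so (878/2500)^α = 0.25.
α = ln(0.25) / ln(878/2500) = -1.386294/-1.046399 ≈ 1.325.

α ≈ 1.325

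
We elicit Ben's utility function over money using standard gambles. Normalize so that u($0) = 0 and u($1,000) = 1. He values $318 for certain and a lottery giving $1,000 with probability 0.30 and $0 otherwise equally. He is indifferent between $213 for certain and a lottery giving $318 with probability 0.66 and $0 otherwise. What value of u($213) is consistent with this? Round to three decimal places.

From the first indifference, u($318) = 0.30·u($1,000) + 0.70·u($0) = 0.30·1 + 0.70·0 = 0.30.
The second indifference gives u($213) = 0.66·u($318) + 0.34·u($0) = 0.66·0.30 + 0.34·0.00 = 0.1980.

0.198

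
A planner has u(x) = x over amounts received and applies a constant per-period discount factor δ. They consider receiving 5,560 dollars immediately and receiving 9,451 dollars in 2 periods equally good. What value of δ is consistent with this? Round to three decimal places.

Indifference means u(5560) = δ^2 · u(9451), so δ^2 = u(5560)/u(9451).
With u(x) = x: δ^2 = 5560/9451 = 0.58830.
So δ = 0.58830^(1/2) ≈ 0.767.

δ ≈ 0.767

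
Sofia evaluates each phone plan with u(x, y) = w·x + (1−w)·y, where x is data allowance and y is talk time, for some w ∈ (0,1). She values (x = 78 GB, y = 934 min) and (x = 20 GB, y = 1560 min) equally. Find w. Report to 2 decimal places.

u(78,934) = u(20,1560) means w·78 + (1−w)·934 = w·20 + (1−w)·1560.
Collecting terms: w·58 = (1−w)·626.
So w/(1−w) = 626/58 = 10.7931, giving w = 626/(58+626) = 0.92.

w = 0.92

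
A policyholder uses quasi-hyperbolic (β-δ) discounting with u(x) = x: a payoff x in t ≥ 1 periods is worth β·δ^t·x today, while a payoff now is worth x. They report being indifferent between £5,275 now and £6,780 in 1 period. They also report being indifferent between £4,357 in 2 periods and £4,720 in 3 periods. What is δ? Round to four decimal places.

δ ≈ 0.9231

Both payoffs in the second observation are in the future, so β drops out: δ^2·4357 = δ^3·4720 ⇒ δ = 4357/4720 = 0.92309.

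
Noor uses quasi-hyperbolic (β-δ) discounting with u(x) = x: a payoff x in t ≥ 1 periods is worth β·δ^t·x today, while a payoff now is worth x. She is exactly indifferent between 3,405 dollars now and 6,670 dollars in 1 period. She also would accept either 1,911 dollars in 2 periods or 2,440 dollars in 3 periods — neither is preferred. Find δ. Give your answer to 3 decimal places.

δ ≈ 0.783

The second indifference involves only future payoffs, so β cancels: β·δ^2·1911 = β·δ^3·2440, giving δ = 1911/2440 = 0.78320.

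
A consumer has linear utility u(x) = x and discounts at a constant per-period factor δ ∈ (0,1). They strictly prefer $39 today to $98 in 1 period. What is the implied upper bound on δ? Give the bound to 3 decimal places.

The preference means 39 > δ·98.
So δ < 39/98 = 0.39796.

δ < 0.398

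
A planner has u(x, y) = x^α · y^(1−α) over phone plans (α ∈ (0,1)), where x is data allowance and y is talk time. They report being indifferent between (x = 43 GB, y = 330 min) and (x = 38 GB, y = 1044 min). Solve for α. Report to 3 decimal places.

Set the two utilities equal: 43^α·330^(1−α) = 38^α·1044^(1−α).
Taking logs: α·ln 43 + (1−α)·ln 330 = α·ln 38 + (1−α)·ln 1044, i.e. α·0.123614 = (1−α)·1.151722.
Thus α·(1.275336) = 1.151722, so α = 1.151722/1.275336 ≈ 0.903.

α ≈ 0.903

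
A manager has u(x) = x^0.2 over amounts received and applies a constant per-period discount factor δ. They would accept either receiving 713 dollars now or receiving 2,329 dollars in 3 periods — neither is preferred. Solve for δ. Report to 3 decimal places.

δ ≈ 0.924

The payoff in 3 periods is discounted by δ^3, so u(713) = δ^3·u(2329) and δ^3 = u(713)/u(2329).
With u(x) = x^0.2: δ^3 = 713^0.2/2329^0.2 = (713/2329)^0.2 = 0.78919.
So δ = 0.78919^(1/3) ≈ 0.924.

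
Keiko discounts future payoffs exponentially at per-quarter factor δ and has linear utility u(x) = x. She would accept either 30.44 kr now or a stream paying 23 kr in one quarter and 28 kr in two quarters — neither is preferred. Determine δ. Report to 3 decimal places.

δ ≈ 0.710

Equating present values: 30.44 = 23δ + 28δ².
That is, 28δ² + 23δ − 30.44 = 0, a quadratic in δ.
The positive root is δ = [−23 + √(23² + 4·28·30.44)] / (2·28) = (−23 + 62.756)/56 ≈ 0.710.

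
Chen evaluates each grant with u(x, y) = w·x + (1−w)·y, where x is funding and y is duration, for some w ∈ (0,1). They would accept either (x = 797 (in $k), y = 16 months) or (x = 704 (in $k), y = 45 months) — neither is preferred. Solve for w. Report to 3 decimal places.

u(797,16) = u(704,45) means w·797 + (1−w)·16 = w·704 + (1−w)·45.
Collecting terms: w·93 = (1−w)·29.
The marginal rate of substitution is 29/93, so w = 29/(93+29) = 0.238.

w = 0.238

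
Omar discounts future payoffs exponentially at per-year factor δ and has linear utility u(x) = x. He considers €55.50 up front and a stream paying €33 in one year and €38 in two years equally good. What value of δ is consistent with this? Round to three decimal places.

δ ≈ 0.850

Equating present values: 55.50 = 33δ + 38δ².
That is, 38δ² + 33δ − 55.50 = 0, a quadratic in δ.
δ = (−33 + √(33² + 4·38·55.50)) / (2·38) = (−33 + √9525.00) / 76 ≈ 0.850.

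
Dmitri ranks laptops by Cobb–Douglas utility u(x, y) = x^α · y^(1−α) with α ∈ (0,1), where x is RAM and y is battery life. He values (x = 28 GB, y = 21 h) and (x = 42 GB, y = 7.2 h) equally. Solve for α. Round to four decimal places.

Indifference: 28^α · 21^(1−α) = 42^α · 7.2^(1−α).
(28/42)^α = (7.2/21)^(1−α); take logs: α·ln(28/42) = (1−α)·ln(7.2/21), i.e. α·-0.4054651 = (1−α)·-1.0704414.
With A = -0.4054651 and B = -1.0704414: α·A = (1−α)·B, so α = B/(A+B) = -1.0704414/-1.4759065 ≈ 0.7253.

α ≈ 0.7253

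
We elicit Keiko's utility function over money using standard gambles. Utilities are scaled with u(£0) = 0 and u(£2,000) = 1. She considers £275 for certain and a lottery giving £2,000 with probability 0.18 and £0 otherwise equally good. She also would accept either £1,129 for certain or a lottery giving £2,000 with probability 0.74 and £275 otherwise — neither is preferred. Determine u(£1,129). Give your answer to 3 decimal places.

0.787

The first gamble pins u(£275): it must equal 0.18·1 + 0.82·0 = 0.18.
Chaining: u(£1,129) = 0.74·1.00 + 0.26·0.18 = 0.7868.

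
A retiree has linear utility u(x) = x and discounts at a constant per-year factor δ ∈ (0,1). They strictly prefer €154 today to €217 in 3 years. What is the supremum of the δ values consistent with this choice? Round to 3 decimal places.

The preference means 154 > δ^3·217.
Dividing by 217: δ^3 < 0.70968. Both sides are positive, so the cube root keeps the direction.
δ < 0.70968^(1/3) = 0.892.

δ < 0.892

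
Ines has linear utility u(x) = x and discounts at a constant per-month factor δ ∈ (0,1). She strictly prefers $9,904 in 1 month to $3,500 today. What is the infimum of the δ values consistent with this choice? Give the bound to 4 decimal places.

Under u(x) = x this choice says 3500 < δ·9904.
Dividing through by 9904 gives δ > 0.35339.

δ > 0.3534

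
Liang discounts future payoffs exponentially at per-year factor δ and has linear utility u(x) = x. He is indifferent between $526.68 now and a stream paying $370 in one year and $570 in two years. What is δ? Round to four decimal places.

The stream is worth 370δ + 570δ² today, so 370δ + 570δ² = 526.68.
That is, 570δ² + 370δ − 526.68 = 0, a quadratic in δ.
δ = (−370 + √(370² + 4·570·526.68)) / (2·570) = (−370 + √1337730.40) / 1140 ≈ 0.6900.

δ ≈ 0.6900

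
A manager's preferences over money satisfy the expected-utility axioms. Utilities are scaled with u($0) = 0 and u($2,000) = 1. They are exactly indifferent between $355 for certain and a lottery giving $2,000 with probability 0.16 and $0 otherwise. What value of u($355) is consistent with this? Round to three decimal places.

0.160

By the standard-gamble method, u($355) is just the indifference probability on the best outcome: 0.16.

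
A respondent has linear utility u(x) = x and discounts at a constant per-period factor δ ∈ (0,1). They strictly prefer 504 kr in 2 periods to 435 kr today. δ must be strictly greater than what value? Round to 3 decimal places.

δ > 0.929

The preference means 435 < δ^2·504.
So δ^2 > 435/504 = 0.86310; taking the square root of both positive sides preserves the inequality.
δ > (435/504)^(1/2) ≈ 0.929.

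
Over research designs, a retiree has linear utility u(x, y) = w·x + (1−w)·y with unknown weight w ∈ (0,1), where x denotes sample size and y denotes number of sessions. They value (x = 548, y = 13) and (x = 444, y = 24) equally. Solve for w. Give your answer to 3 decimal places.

u(548,13) = u(444,24) means w·548 + (1−w)·13 = w·444 + (1−w)·24.
Collecting terms: w·104 = (1−w)·11.
Hence w = 11/(104+11) = 11/115 = 0.096.

w = 0.096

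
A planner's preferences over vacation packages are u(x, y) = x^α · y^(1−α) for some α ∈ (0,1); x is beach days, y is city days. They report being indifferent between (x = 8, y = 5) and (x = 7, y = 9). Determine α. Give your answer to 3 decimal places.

Set the two utilities equal: 8^α·5^(1−α) = 7^α·9^(1−α).
(8/7)^α = (9/5)^(1−α); take logs: α·ln(8/7) = (1−α)·ln(9/5), i.e. α·0.133531 = (1−α)·0.587787.
Thus α·(0.721318) = 0.587787, so α = 0.587787/0.721318 ≈ 0.815.

α ≈ 0.815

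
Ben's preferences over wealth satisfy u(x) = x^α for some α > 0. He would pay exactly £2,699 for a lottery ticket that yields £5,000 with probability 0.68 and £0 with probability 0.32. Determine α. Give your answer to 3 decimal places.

The lottery's expected utility is 0.68·u(5000) + 0.32·u(0) = 0.68·5000^α (since u(0) = 0 for α > 0).
Setting u(2699) equal to that: 2699^α = 0.68·5000^α ⇒ (2699/5000)^α = 0.68.
Take logs: α = ln 0.68 / ln(2699/5000) ≈ 0.62551.

α ≈ 0.626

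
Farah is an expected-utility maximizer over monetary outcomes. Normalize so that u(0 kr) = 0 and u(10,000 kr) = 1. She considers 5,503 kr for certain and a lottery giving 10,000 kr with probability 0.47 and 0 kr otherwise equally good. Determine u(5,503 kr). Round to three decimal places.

0.470

The indifference gives u(5,503 kr) = 0.47·u(10,000 kr) + 0.53·u(0 kr) = 0.47·1 + 0.53·0 = 0.47.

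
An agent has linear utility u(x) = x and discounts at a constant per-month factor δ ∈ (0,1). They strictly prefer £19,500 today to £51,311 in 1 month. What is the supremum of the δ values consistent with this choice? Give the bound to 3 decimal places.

Under u(x) = x this choice says 19500 > δ·51311.
Dividing through by 51311 gives δ < 0.38004.

δ < 0.380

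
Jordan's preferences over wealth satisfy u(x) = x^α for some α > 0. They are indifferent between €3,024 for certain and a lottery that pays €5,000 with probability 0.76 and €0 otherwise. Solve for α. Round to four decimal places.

α ≈ 0.5458

The lottery's expected utility is 0.76·u(5000) + 0.24·u(0) = 0.76·5000^α (since u(0) = 0 for α > 0).
Indifference: 3024^α = 0.76·5000^α, so (3024/5000)^α = 0.76.
Take logs: α = ln 0.76 / ln(3024/5000) ≈ 0.545755.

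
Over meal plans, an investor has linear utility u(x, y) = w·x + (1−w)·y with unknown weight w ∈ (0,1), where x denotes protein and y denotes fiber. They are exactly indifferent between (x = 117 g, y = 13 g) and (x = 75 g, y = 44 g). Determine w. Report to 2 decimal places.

w = 0.42

Equating utilities: w·117 + (1−w)·13 = w·75 + (1−w)·44.
Collecting terms: w·42 = (1−w)·31.
So w/(1−w) = 31/42 = 0.7381, giving w = 31/(42+31) = 0.42.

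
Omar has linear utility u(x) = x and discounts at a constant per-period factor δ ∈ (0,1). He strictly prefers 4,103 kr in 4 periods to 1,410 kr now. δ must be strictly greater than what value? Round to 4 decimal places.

Comparing present values: 1410 < δ^4·4103.
So δ^4 > 1410/4103 = 0.34365; taking the 4th root of both positive sides preserves the inequality.
δ > 0.34365^(1/4) = 0.7656.

δ > 0.7656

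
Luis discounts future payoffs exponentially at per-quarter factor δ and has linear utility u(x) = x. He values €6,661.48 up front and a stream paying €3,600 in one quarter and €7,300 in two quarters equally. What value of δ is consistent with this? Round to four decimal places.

δ ≈ 0.7400

Equating present values: 6661.48 = 3600δ + 7300δ².
So 7300δ² + 3600δ − 6661.48 = 0.
The positive root is δ = [−3600 + √(3600² + 4·7300·6661.48)] / (2·7300) = (−3600 + 14404.000)/14600 ≈ 0.7400.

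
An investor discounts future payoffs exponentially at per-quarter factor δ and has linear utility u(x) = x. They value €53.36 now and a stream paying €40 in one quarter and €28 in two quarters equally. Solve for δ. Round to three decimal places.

Equating present values: 53.36 = 40δ + 28δ².
So 28δ² + 40δ − 53.36 = 0.
The positive root is δ = [−40 + √(40² + 4·28·53.36)] / (2·28) = (−40 + 87.042)/56 ≈ 0.840.

δ ≈ 0.840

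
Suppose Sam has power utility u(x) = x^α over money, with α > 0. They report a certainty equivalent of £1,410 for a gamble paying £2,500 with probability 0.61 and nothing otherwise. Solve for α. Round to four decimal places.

α ≈ 0.8631

The lottery's expected utility is 0.61·u(2500) + 0.39·u(0) = 0.61·2500^α (since u(0) = 0 for α > 0).
Equating: 1410^α = 0.61·2500^α, i.e. 0.5640^α = 0.61.
Take logs: α = ln 0.61 / ln(1410/2500) ≈ 0.863097.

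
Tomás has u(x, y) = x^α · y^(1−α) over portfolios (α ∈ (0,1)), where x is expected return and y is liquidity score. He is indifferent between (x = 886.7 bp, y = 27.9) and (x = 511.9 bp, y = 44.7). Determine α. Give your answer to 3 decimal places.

α ≈ 0.462

Set the two utilities equal: 886.7^α·27.9^(1−α) = 511.9^α·44.7^(1−α).
Taking logs: α·ln 886.7 + (1−α)·ln 27.9 = α·ln 511.9 + (1−α)·ln 44.7, i.e. α·0.549377 = (1−α)·0.471347.
With A = 0.549377 and B = 0.471347: α·A = (1−α)·B, so α = B/(A+B) = 0.471347/1.020724 ≈ 0.462.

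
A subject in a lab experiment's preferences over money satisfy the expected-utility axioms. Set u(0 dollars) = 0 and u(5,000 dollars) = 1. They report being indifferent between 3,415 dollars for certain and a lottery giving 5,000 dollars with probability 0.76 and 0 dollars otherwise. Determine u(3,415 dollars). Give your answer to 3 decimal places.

0.760

The indifference gives u(3,415 dollars) = 0.76·u(5,000 dollars) + 0.24·u(0 dollars) = 0.76·1 + 0.24·0 = 0.76.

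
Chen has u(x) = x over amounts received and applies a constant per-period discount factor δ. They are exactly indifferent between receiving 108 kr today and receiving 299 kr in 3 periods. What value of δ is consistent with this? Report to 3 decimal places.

Equating discounted utilities: u(108) = δ^3·u(299) ⇒ δ^3 = u(108)/u(299).
With u(x) = x: δ^3 = 108/299 = 0.36120.
So δ = 0.36120^(1/3) ≈ 0.712.

δ ≈ 0.712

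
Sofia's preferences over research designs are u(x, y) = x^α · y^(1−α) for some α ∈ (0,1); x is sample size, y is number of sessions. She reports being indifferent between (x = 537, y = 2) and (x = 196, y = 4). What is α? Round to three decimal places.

α ≈ 0.407

Indifference: 537^α · 2^(1−α) = 196^α · 4^(1−α).
Taking logs: α·ln 537 + (1−α)·ln 2 = α·ln 196 + (1−α)·ln 4, i.e. α·1.007883 = (1−α)·0.693147.
With A = 1.007883 and B = 0.693147: α·A = (1−α)·B, so α = B/(A+B) = 0.693147/1.701030 ≈ 0.407.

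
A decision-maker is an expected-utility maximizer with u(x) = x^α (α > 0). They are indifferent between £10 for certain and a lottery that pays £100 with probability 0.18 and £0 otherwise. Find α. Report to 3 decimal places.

Since u(0) = 0, the lottery's EU is 0.18·100^α.
Equating: 10^α = 0.18·100^α, i.e. 0.1000^α = 0.18.
Take logs: α = ln 0.18 / ln(10/100) ≈ 0.74473.

α ≈ 0.745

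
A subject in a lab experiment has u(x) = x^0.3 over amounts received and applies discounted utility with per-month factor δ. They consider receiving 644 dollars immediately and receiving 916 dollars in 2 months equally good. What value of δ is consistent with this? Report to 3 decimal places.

δ ≈ 0.949

Equating discounted utilities: u(644) = δ^2·u(916) ⇒ δ^2 = u(644)/u(916).
With u(x) = x^0.3: δ^2 = 644^0.3/916^0.3 = (644/916)^0.3 = 0.89970.
Taking the square root: δ = 0.89970^(1/2) ≈ 0.949.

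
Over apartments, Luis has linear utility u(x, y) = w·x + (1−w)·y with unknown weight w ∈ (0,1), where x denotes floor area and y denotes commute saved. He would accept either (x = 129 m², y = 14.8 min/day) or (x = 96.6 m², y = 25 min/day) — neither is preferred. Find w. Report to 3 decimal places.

w = 0.239

u(129,14.8) = u(96.6,25) means w·129 + (1−w)·14.8 = w·96.6 + (1−w)·25.
Collecting terms: w·32.4 = (1−w)·10.2.
The marginal rate of substitution is 10.2/32.4, so w = 10.2/(32.4+10.2) = 0.239.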